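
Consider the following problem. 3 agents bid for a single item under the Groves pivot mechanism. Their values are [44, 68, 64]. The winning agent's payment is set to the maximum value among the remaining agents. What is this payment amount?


Step 1: The efficient winner is agent 1 with value 68
Step 2: Other agents' values: [44, 64]
Step 3: Pivot payment = max(others) = 64
Step 4: The winner pays 64

64


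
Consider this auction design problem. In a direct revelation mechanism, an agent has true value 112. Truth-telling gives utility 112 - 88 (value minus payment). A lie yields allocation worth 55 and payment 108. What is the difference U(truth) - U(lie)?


Step 1: U(truth) = value - payment = 112 - 88 = 24
Step 2: U(lie) = allocation - payment = 55 - 108 = -53
Step 3: IC gap = 24 - (-53) = 77

77


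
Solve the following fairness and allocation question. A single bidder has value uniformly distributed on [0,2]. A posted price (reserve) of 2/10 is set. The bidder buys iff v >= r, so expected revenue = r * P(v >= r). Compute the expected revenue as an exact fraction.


Step 1: Posted price r = 1/5, value support [0,2]
Step 2: P(v >= r) = (2 - 1/5)/2 = 9/10
Step 3: Expected revenue = r * P(v >= r) = 1/5 * 9/10
Step 4: Revenue = 9/50

9/50


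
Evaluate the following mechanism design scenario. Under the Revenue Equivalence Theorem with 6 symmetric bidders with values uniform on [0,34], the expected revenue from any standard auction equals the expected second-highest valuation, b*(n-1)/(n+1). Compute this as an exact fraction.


Step 1: By Revenue Equivalence, expected revenue = b*(n-1)/(n+1)
Step 2: Substituting n = 6, b = 34
Step 3: Revenue = 34*(6-1)/(6+1) = 34*5/7
Step 4: Revenue = 170/7

170/7


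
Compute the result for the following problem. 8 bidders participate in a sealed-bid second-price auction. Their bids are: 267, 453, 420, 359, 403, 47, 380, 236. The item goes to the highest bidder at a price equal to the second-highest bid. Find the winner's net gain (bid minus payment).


Step 1: Sort bids in descending order: 453, 420, 403, 380, 359, 267, 236, 47
Step 2: The winning bid is the highest: 453
Step 3: The payment equals the second-highest bid: 420
Step 4: Surplus = winner's bid - payment = 453 - 420 = 33

33


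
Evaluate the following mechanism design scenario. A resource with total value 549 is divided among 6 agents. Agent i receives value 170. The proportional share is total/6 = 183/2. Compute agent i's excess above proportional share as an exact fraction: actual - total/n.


Step 1: Proportional share = 549/6 = 183/2
Step 2: Agent's actual allocation = 170
Step 3: Excess = 170 - 183/2 = 157/2

157/2


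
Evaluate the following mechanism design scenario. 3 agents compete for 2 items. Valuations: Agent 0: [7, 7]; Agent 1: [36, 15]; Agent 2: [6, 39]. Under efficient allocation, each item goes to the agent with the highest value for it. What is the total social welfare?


Step 1: For each item, find the maximum value among all agents.
Step 2: Item 0 -> Agent 1 (value 36)
Step 3: Item 1 -> Agent 2 (value 39)
Step 4: Total welfare = 36 + 39 = 75

75


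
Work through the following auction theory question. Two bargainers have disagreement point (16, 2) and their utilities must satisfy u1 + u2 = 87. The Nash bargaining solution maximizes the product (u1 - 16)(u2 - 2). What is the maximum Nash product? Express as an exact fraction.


Step 1: The Nash solution splits surplus symmetrically above the disagreement point
Step 2: u1 = (total + d1 - d2)/2 = (87 + 16 - 2)/2 = 101/2
Step 3: u2 = (total - d1 + d2)/2 = (87 - 16 + 2)/2 = 73/2
Step 4: Nash product = (101/2 - 16) * (73/2 - 2)
Step 5: = 69/2 * 69/2 = 4761/4

4761/4


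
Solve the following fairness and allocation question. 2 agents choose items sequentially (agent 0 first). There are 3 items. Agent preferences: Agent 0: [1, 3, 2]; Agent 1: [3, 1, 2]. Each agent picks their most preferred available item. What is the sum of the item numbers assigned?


Step 1: Agent 0 picks item 1
Step 2: Agent 1 picks item 3
Step 3: Sum = 1 + 3 = 4

4


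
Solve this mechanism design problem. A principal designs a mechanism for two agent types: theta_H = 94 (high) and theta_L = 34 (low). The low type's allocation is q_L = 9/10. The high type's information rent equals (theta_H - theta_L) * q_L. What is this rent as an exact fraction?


Step 1: theta_H - theta_L = 94 - 34 = 60
Step 2: Information rent = (theta_H - theta_L) * q_L
Step 3: = 60 * 9/10
Step 4: = 54

54


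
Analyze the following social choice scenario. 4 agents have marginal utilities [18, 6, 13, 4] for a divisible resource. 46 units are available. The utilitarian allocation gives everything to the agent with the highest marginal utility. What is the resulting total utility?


Step 1: The marginal utilities are [18, 6, 13, 4]
Step 2: The highest marginal utility is 18
Step 3: All 46 units go to that agent
Step 4: Total utility = 18 * 46 = 828

828


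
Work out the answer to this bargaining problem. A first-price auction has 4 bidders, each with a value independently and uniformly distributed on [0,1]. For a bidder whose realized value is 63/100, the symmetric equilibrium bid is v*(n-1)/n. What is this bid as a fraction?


Step 1: The symmetric BNE bidding function is b(v) = v * (n-1) / n
Step 2: Substitute v = 63/100 and n = 4
Step 3: b = 63/100 * 3/4
Step 4: b = 189/400

189/400


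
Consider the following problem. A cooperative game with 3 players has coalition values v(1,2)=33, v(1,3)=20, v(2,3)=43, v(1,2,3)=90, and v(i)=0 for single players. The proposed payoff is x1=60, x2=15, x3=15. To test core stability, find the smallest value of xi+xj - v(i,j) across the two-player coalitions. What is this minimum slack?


Step 1: Slack for coalition (1,2): x1+x2 - v12 = 75 - 33 = 42
Step 2: Slack for coalition (1,3): x1+x3 - v13 = 75 - 20 = 55
Step 3: Slack for coalition (2,3): x2+x3 - v23 = 30 - 43 = -13
Step 4: Minimum slack = min(42, 55, -13) = -13, attained by (2,3); coalition (2,3) can block (slack < 0), so the allocation is not in the core

-13


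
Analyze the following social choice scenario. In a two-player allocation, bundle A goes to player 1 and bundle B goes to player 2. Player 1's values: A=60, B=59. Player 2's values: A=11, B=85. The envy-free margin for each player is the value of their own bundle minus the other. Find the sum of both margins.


Step 1: Player 1's margin = v1(A) - v1(B) = 60 - 59 = 1
Step 2: Player 2's margin = v2(B) - v2(A) = 85 - 11 = 74
Step 3: Total margin = 1 + 74 = 75

75


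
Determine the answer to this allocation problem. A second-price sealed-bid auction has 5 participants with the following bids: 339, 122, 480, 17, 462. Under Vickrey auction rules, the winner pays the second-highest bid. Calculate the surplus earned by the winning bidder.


Step 1: Sort bids in descending order: 480, 462, 339, 122, 17
Step 2: The winning bid is the highest: 480
Step 3: The payment equals the second-highest bid: 462
Step 4: Surplus = winner's bid - payment = 480 - 462 = 18

18


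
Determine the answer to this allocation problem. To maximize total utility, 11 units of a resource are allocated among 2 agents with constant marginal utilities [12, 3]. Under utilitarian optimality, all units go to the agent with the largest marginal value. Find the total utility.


Step 1: The marginal utilities are [12, 3]
Step 2: The highest marginal utility is 12
Step 3: All 11 units go to that agent
Step 4: Total utility = 12 * 11 = 132

132


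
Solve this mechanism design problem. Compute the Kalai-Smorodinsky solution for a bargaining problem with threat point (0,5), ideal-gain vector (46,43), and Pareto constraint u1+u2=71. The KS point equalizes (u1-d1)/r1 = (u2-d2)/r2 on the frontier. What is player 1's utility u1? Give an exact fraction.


Step 1: At the KS point, (u1-d1)/r1 = (u2-d2)/r2 = t and u1+u2 = 71
Step 2: u1 = d1 + r1*t and u2 = d2 + r2*t, so (d1 + r1*t) + (d2 + r2*t) = 71
Step 3: t = (71 - 0 - 5)/(46 + 43) = 66/89
Step 4: u1 = d1 + r1*t = 0 + 46 * 66/89 = 3036/89
Step 5: (Check: u2 = d2 + r2*t = 3283/89; u1+u2 = 3036/89 + 3283/89 = 71, on the frontier.)

3036/89


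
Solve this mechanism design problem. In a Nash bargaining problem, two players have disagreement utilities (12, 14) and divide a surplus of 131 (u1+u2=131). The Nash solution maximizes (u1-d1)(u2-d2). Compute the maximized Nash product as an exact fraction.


Step 1: The Nash solution splits surplus symmetrically above the disagreement point
Step 2: u1 = (total + d1 - d2)/2 = (131 + 12 - 14)/2 = 129/2
Step 3: u2 = (total - d1 + d2)/2 = (131 - 12 + 14)/2 = 133/2
Step 4: Nash product = (129/2 - 12) * (133/2 - 14)
Step 5: = 105/2 * 105/2 = 11025/4

11025/4


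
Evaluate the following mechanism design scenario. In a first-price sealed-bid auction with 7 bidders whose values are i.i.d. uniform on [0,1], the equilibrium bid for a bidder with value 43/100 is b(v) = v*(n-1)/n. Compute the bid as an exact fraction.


Step 1: The symmetric BNE bidding function is b(v) = v * (n-1) / n
Step 2: Substitute v = 43/100 and n = 7
Step 3: b = 43/100 * 6/7
Step 4: b = 129/350

129/350


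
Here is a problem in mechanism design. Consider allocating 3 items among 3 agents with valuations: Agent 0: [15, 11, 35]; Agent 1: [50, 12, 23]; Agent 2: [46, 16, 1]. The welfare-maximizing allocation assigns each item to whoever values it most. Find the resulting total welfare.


Step 1: For each item, find the maximum value among all agents.
Step 2: Item 0 -> Agent 1 (value 50)
Step 3: Item 1 -> Agent 2 (value 16)
Step 4: Item 2 -> Agent 0 (value 35)
Step 5: Total welfare = 50 + 16 + 35 = 101

101


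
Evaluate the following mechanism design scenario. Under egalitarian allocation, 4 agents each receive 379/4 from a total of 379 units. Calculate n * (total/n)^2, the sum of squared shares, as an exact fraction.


Step 1: Each agent's share = 379/4
Step 2: Square of each share = (379/4)^2 = 143641/16
Step 3: Sum of squares = 4 * 143641/16 = 143641/4

143641/4


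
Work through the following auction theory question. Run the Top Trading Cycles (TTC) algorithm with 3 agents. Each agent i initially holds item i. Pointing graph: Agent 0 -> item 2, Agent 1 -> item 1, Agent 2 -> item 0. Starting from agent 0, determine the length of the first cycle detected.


Step 1: Trace the pointer graph from agent 0: 0 -> 2 -> 0
Step 2: A cycle is detected when we revisit agent 0
Step 3: The cycle is: 0 -> 2 -> 0
Step 4: Cycle length = 2

2


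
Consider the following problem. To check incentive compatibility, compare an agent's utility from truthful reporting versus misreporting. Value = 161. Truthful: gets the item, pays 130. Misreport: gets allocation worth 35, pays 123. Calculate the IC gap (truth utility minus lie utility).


Step 1: U(truth) = value - payment = 161 - 130 = 31
Step 2: U(lie) = allocation - payment = 35 - 123 = -88
Step 3: IC gap = 31 - (-88) = 119

119


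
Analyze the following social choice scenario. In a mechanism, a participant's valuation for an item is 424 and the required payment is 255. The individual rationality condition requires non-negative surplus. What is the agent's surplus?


Step 1: Surplus = value - payment = 424 - 255 = 169
Step 2: IR is satisfied (surplus >= 0)

169


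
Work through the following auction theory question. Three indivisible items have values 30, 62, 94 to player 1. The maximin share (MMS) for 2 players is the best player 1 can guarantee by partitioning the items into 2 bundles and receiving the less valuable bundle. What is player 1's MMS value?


Step 1: Item values = 30, 62, 94
Step 2: Enumerate all 2-bundle partitions and take the smaller bundle:
  Partition 1: {30} vs {62,94} -> bundles 30, 156; min = 30
  Partition 2: {62} vs {30,94} -> bundles 62, 124; min = 62
  Partition 3: {94} vs {30,62} -> bundles 94, 92; min = 92
Step 3: MMS = max(30, 62, 92) = 92

92


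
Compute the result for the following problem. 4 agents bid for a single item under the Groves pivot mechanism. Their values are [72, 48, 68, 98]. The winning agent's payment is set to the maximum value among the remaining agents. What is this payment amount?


Step 1: The efficient winner is agent 3 with value 98
Step 2: Other agents' values: [72, 48, 68]
Step 3: Pivot payment = max(others) = 72
Step 4: The winner pays 72

72


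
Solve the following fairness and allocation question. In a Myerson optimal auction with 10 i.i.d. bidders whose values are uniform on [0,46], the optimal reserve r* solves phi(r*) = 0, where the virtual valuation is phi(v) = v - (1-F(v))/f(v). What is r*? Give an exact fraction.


Step 1: For U[0,46], F(v) = v/46 and f(v) = 1/46
Step 2: phi(v) = v - (1 - v/46)/(1/46) = v - (46 - v) = 2v - 46
Step 3: Set phi(r*) = 0: 2r* - 46 = 0
Step 4: r* = 46/2 = 23 (the number of bidders n = 10 does not enter)

23


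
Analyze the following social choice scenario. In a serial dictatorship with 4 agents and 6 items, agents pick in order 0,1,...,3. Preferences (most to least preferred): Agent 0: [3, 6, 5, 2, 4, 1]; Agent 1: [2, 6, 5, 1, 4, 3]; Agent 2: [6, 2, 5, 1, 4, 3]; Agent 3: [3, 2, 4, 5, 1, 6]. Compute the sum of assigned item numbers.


Step 1: Agent 0 picks item 3
Step 2: Agent 1 picks item 2
Step 3: Agent 2 picks item 6
Step 4: Agent 3 picks item 4
Step 5: Sum = 3 + 2 + 6 + 4 = 15

15


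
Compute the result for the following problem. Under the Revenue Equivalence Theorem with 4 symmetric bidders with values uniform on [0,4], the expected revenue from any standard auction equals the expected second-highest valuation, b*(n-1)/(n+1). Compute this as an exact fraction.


Step 1: By Revenue Equivalence, expected revenue = b*(n-1)/(n+1)
Step 2: Substituting n = 4, b = 4
Step 3: Revenue = 4*(4-1)/(4+1) = 4*3/5
Step 4: Revenue = 12/5

12/5


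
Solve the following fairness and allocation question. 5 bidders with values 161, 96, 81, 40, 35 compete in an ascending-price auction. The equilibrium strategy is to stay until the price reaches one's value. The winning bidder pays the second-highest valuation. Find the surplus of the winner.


Step 1: Identify the highest value: 161
Step 2: Identify the second-highest value: 96
Step 3: The final price = second-highest value = 96
Step 4: Surplus = 161 - 96 = 65

65


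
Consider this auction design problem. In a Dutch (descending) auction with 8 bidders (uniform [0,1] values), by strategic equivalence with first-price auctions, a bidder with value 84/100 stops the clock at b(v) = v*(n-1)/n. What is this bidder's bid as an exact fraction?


Step 1: Dutch auctions are strategically equivalent to first-price auctions
Step 2: The equilibrium bid is b(v) = v*(n-1)/n
Step 3: b = 21/25 * 7/8
Step 4: b = 147/200

147/200


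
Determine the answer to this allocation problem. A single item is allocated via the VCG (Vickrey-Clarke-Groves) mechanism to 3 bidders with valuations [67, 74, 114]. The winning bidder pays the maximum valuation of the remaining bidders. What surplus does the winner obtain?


Step 1: The winner is the agent with the highest value: agent 2 with value 114
Step 2: Values of other agents: [67, 74]
Step 3: VCG payment = max of others' values = 74
Step 4: Surplus = 114 - 74 = 40

40


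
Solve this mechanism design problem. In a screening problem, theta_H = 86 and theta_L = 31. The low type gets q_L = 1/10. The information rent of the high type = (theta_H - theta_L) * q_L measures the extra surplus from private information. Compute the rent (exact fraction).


Step 1: theta_H - theta_L = 86 - 31 = 55
Step 2: Information rent = (theta_H - theta_L) * q_L
Step 3: = 55 * 1/10
Step 4: = 11/2

11/2


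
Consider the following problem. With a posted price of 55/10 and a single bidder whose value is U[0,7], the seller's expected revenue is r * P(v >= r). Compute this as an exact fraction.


Step 1: Posted price r = 11/2, value support [0,7]
Step 2: P(v >= r) = (7 - 11/2)/7 = 3/14
Step 3: Expected revenue = r * P(v >= r) = 11/2 * 3/14
Step 4: Revenue = 33/28

33/28


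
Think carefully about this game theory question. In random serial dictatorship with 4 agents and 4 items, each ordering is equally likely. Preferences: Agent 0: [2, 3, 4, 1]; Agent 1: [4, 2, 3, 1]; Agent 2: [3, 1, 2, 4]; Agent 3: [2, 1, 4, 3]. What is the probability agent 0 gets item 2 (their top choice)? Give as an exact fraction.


Step 1: Agent 0 wants item 2
Step 2: There are 24 possible orderings of agents
Step 3: In 12 orderings, agent 0 gets item 2
Step 4: Probability = 12/24 = 1/2

1/2


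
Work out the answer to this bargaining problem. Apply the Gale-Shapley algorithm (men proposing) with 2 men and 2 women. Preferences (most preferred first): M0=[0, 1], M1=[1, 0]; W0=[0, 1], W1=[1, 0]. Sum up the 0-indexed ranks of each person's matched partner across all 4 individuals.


Step 1: Run Gale-Shapley (men propose, women hold best offer):
  M0 proposes to W0; she accepts
  M1 proposes to W1; she accepts
Step 2: Final matching: W0-M0, W1-M1
Step 3: 0-indexed ranks (man's rank of his match, then woman's): 0 + 0 + 0 + 0
Step 4: Total rank sum = 0

0


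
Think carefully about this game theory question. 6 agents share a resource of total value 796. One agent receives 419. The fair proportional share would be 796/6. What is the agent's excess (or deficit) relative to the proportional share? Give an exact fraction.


Step 1: Proportional share = 796/6 = 398/3
Step 2: Agent's actual allocation = 419
Step 3: Excess = 419 - 398/3 = 859/3

859/3


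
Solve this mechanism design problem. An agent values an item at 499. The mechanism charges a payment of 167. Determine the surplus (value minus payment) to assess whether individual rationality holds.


Step 1: Surplus = value - payment = 499 - 167 = 332
Step 2: IR is satisfied (surplus >= 0)

332


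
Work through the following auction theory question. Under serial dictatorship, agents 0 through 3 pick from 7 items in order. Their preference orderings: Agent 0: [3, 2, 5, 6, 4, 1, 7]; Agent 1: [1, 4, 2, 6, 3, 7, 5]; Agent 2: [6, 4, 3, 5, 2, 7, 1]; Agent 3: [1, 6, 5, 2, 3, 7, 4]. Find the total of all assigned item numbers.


Step 1: Agent 0 picks item 3
Step 2: Agent 1 picks item 1
Step 3: Agent 2 picks item 6
Step 4: Agent 3 picks item 5
Step 5: Sum = 3 + 1 + 6 + 5 = 15

15


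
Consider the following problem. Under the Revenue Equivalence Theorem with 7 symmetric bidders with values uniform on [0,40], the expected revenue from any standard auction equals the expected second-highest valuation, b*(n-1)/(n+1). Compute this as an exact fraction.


Step 1: By Revenue Equivalence, expected revenue = b*(n-1)/(n+1)
Step 2: Substituting n = 7, b = 40
Step 3: Revenue = 40*(7-1)/(7+1) = 40*6/8
Step 4: Revenue = 240/8 = 30

30


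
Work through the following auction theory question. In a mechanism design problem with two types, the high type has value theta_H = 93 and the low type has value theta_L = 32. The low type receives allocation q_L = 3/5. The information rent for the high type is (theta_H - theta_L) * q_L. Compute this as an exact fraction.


Step 1: theta_H - theta_L = 93 - 32 = 61
Step 2: Information rent = (theta_H - theta_L) * q_L
Step 3: = 61 * 3/5
Step 4: = 183/5

183/5


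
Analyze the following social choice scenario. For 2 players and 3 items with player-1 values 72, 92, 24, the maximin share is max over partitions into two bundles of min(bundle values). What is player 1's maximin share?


Step 1: Item values = 72, 92, 24
Step 2: Enumerate all 2-bundle partitions and take the smaller bundle:
  Partition 1: {72} vs {92,24} -> bundles 72, 116; min = 72
  Partition 2: {92} vs {72,24} -> bundles 92, 96; min = 92
  Partition 3: {24} vs {72,92} -> bundles 24, 164; min = 24
Step 3: MMS = max(72, 92, 24) = 92

92


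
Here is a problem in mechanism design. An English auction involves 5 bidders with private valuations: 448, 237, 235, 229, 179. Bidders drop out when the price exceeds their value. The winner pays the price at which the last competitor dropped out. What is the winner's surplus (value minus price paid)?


Step 1: Identify the highest value: 448
Step 2: Identify the second-highest value: 237
Step 3: The final price = second-highest value = 237
Step 4: Surplus = 448 - 237 = 211

211


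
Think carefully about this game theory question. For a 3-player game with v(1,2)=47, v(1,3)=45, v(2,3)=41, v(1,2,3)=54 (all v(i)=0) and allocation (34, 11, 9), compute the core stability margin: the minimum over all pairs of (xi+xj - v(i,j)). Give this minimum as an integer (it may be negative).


Step 1: Slack for coalition (1,2): x1+x2 - v12 = 45 - 47 = -2
Step 2: Slack for coalition (1,3): x1+x3 - v13 = 43 - 45 = -2
Step 3: Slack for coalition (2,3): x2+x3 - v23 = 20 - 41 = -21
Step 4: Minimum slack = min(-2, -2, -21) = -21, attained by (2,3); coalition (2,3) can block (slack < 0), so the allocation is not in the core

-21


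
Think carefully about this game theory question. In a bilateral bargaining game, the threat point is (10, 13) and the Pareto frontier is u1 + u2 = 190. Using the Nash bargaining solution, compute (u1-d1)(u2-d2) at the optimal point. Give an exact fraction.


Step 1: The Nash solution splits surplus symmetrically above the disagreement point
Step 2: u1 = (total + d1 - d2)/2 = (190 + 10 - 13)/2 = 187/2
Step 3: u2 = (total - d1 + d2)/2 = (190 - 10 + 13)/2 = 193/2
Step 4: Nash product = (187/2 - 10) * (193/2 - 13)
Step 5: = 167/2 * 167/2 = 27889/4

27889/4


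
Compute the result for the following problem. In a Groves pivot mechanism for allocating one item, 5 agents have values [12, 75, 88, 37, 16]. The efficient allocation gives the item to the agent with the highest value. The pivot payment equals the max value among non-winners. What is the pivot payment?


Step 1: The efficient winner is agent 2 with value 88
Step 2: Other agents' values: [12, 75, 37, 16]
Step 3: Pivot payment = max(others) = 75
Step 4: The winner pays 75

75


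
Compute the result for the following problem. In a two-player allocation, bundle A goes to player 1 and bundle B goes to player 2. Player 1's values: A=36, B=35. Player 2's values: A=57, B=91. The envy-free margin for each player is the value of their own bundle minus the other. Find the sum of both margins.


Step 1: Player 1's margin = v1(A) - v1(B) = 36 - 35 = 1
Step 2: Player 2's margin = v2(B) - v2(A) = 91 - 57 = 34
Step 3: Total margin = 1 + 34 = 35

35


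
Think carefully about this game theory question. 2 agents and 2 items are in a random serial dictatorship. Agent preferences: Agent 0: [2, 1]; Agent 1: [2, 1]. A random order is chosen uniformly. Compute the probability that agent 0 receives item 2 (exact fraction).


Step 1: Agent 0 wants item 2
Step 2: There are 2 possible orderings of agents
Step 3: In 1 orderings, agent 0 gets item 2
Step 4: Probability = 1/2

1/2


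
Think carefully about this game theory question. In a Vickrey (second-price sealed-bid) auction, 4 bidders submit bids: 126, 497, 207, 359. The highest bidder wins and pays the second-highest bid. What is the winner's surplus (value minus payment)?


Step 1: Sort bids in descending order: 497, 359, 207, 126
Step 2: The winning bid is the highest: 497
Step 3: The payment equals the second-highest bid: 359
Step 4: Surplus = winner's bid - payment = 497 - 359 = 138

138


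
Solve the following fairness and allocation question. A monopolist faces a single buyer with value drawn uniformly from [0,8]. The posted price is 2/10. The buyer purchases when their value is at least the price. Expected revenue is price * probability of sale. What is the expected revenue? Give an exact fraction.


Step 1: Posted price r = 1/5, value support [0,8]
Step 2: P(v >= r) = (8 - 1/5)/8 = 39/40
Step 3: Expected revenue = r * P(v >= r) = 1/5 * 39/40
Step 4: Revenue = 39/200

39/200


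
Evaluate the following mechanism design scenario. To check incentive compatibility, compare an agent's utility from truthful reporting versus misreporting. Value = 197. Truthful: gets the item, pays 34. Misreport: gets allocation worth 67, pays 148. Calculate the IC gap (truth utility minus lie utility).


Step 1: U(truth) = value - payment = 197 - 34 = 163
Step 2: U(lie) = allocation - payment = 67 - 148 = -81
Step 3: IC gap = 163 - (-81) = 244

244


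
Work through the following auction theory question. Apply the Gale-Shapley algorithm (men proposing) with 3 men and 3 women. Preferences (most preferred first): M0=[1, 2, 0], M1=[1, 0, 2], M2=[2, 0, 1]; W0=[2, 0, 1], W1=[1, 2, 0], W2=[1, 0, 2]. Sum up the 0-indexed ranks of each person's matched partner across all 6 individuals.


Step 1: Run Gale-Shapley (men propose, women hold best offer):
  M0 proposes to W1; she accepts
  M1 proposes to W1; she switches from M0
  M2 proposes to W2; she accepts
  M0 proposes to W2; she switches from M2
  M2 proposes to W0; she accepts
Step 2: Final matching: W0-M2, W1-M1, W2-M0
Step 3: 0-indexed ranks (man's rank of his match, then woman's): 1 + 0 + 0 + 0 + 1 + 1
Step 4: Total rank sum = 3

3


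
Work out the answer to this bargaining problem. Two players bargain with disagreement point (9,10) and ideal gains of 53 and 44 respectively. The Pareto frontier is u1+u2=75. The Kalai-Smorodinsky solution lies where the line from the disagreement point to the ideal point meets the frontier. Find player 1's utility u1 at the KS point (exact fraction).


Step 1: At the KS point, (u1-d1)/r1 = (u2-d2)/r2 = t and u1+u2 = 75
Step 2: u1 = d1 + r1*t and u2 = d2 + r2*t, so (d1 + r1*t) + (d2 + r2*t) = 75
Step 3: t = (75 - 9 - 10)/(53 + 44) = 56/97
Step 4: u1 = d1 + r1*t = 9 + 53 * 56/97 = 3841/97
Step 5: (Check: u2 = d2 + r2*t = 3434/97; u1+u2 = 3841/97 + 3434/97 = 75, on the frontier.)

3841/97


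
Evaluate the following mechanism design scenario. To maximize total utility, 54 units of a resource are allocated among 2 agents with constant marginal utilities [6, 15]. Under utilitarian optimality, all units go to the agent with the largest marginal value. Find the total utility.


Step 1: The marginal utilities are [6, 15]
Step 2: The highest marginal utility is 15
Step 3: All 54 units go to that agent
Step 4: Total utility = 15 * 54 = 810

810


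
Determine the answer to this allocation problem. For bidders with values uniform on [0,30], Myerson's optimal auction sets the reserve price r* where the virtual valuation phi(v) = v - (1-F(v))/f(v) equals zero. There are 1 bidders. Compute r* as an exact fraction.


Step 1: For U[0,30], F(v) = v/30 and f(v) = 1/30
Step 2: phi(v) = v - (1 - v/30)/(1/30) = v - (30 - v) = 2v - 30
Step 3: Set phi(r*) = 0: 2r* - 30 = 0
Step 4: r* = 30/2 = 15 (the number of bidders n = 1 does not enter)

15


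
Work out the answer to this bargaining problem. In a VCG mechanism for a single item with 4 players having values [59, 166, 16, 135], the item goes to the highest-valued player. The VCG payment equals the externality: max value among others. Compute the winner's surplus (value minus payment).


Step 1: The winner is the agent with the highest value: agent 1 with value 166
Step 2: Values of other agents: [59, 16, 135]
Step 3: VCG payment = max of others' values = 135
Step 4: Surplus = 166 - 135 = 31

31


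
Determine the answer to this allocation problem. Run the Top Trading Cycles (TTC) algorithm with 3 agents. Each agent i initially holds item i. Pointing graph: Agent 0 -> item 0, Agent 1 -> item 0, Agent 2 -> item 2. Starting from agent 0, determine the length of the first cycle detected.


Step 1: Trace the pointer graph from agent 0: 0 -> 0
Step 2: A cycle is detected when we revisit agent 0
Step 3: The cycle is: 0 -> 0
Step 4: Cycle length = 1

1


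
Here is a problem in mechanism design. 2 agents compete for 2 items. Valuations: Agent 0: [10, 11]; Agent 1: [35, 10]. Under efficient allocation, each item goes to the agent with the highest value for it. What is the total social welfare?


Step 1: For each item, find the maximum value among all agents.
Step 2: Item 0 -> Agent 1 (value 35)
Step 3: Item 1 -> Agent 0 (value 11)
Step 4: Total welfare = 35 + 11 = 46

46


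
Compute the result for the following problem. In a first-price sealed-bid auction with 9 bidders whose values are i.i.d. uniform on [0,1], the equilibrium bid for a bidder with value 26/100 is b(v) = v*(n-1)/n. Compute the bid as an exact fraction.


Step 1: The symmetric BNE bidding function is b(v) = v * (n-1) / n
Step 2: Substitute v = 13/50 and n = 9
Step 3: b = 13/50 * 8/9
Step 4: b = 52/225

52/225


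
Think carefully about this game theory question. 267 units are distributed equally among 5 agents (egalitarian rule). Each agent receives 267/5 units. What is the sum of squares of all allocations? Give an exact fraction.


Step 1: Each agent's share = 267/5
Step 2: Square of each share = (267/5)^2 = 71289/25
Step 3: Sum of squares = 5 * 71289/25 = 71289/5

71289/5


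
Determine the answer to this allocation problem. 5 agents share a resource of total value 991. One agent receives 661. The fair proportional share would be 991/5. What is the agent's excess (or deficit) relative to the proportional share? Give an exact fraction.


Step 1: Proportional share = 991/5
Step 2: Agent's actual allocation = 661
Step 3: Excess = 661 - 991/5 = 2314/5

2314/5


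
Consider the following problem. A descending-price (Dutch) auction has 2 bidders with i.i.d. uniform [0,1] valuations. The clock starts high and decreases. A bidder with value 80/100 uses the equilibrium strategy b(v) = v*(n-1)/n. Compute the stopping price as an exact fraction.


Step 1: Dutch auctions are strategically equivalent to first-price auctions
Step 2: The equilibrium bid is b(v) = v*(n-1)/n
Step 3: b = 4/5 * 1/2
Step 4: b = 2/5

2/5


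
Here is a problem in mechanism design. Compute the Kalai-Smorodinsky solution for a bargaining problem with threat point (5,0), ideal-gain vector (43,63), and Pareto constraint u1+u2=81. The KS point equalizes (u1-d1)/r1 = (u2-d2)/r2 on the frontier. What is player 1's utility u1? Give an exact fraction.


Step 1: At the KS point, (u1-d1)/r1 = (u2-d2)/r2 = t and u1+u2 = 81
Step 2: u1 = d1 + r1*t and u2 = d2 + r2*t, so (d1 + r1*t) + (d2 + r2*t) = 81
Step 3: t = (81 - 5 - 0)/(43 + 63) = 76/106 = 38/53
Step 4: u1 = d1 + r1*t = 5 + 43 * 38/53 = 1899/53
Step 5: (Check: u2 = d2 + r2*t = 2394/53; u1+u2 = 1899/53 + 2394/53 = 81, on the frontier.)

1899/53


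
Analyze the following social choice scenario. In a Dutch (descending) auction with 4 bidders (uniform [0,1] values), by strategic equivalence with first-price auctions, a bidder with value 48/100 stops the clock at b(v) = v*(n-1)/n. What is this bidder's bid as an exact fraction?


Step 1: Dutch auctions are strategically equivalent to first-price auctions
Step 2: The equilibrium bid is b(v) = v*(n-1)/n
Step 3: b = 12/25 * 3/4
Step 4: b = 9/25

9/25


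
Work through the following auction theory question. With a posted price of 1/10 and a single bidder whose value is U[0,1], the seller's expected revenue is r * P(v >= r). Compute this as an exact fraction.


Step 1: Posted price r = 1/10, value support [0,1]
Step 2: P(v >= r) = (1 - 1/10)/1 = 9/10
Step 3: Expected revenue = r * P(v >= r) = 1/10 * 9/10
Step 4: Revenue = 9/100

9/100


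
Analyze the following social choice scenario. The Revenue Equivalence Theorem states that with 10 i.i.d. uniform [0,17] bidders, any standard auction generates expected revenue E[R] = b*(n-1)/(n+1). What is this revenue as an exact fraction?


Step 1: By Revenue Equivalence, expected revenue = b*(n-1)/(n+1)
Step 2: Substituting n = 10, b = 17
Step 3: Revenue = 17*(10-1)/(10+1) = 17*9/11
Step 4: Revenue = 153/11

153/11


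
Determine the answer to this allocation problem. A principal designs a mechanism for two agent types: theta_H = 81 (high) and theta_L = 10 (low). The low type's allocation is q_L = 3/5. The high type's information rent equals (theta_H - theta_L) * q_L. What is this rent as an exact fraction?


Step 1: theta_H - theta_L = 81 - 10 = 71
Step 2: Information rent = (theta_H - theta_L) * q_L
Step 3: = 71 * 3/5
Step 4: = 213/5

213/5


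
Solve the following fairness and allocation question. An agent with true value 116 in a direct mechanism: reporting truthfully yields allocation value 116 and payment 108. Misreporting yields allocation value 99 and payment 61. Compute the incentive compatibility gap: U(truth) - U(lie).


Step 1: U(truth) = value - payment = 116 - 108 = 8
Step 2: U(lie) = allocation - payment = 99 - 61 = 38
Step 3: IC gap = 8 - 38 = -30

-30


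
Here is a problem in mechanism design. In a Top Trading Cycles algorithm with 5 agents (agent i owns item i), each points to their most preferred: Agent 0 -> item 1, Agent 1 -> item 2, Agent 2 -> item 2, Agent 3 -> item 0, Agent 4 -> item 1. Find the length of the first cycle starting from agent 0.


Step 1: Trace the pointer graph from agent 0: 0 -> 1 -> 2 -> 2
Step 2: A cycle is detected when we revisit agent 2
Step 3: The cycle is: 2 -> 2
Step 4: Cycle length = 1

1


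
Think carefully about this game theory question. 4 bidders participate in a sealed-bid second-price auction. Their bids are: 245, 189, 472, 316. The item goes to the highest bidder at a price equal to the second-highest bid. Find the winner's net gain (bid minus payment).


Step 1: Sort bids in descending order: 472, 316, 245, 189
Step 2: The winning bid is the highest: 472
Step 3: The payment equals the second-highest bid: 316
Step 4: Surplus = winner's bid - payment = 472 - 316 = 156

156


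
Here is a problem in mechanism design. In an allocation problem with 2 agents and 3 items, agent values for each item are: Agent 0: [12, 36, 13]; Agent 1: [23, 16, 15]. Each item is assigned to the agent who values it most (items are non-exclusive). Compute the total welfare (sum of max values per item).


Step 1: For each item, find the maximum value among all agents.
Step 2: Item 0 -> Agent 1 (value 23)
Step 3: Item 1 -> Agent 0 (value 36)
Step 4: Item 2 -> Agent 1 (value 15)
Step 5: Total welfare = 23 + 36 + 15 = 74

74


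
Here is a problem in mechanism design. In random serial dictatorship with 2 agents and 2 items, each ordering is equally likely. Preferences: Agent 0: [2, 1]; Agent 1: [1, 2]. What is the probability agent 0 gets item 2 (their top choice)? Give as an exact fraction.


Step 1: Agent 0 wants item 2
Step 2: There are 2 possible orderings of agents
Step 3: In 2 orderings, agent 0 gets item 2
Step 4: Probability = 2/2 = 1

1


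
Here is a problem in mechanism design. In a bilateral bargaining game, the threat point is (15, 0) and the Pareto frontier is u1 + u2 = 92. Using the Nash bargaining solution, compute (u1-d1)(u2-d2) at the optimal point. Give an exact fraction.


Step 1: The Nash solution splits surplus symmetrically above the disagreement point
Step 2: u1 = (total + d1 - d2)/2 = (92 + 15 - 0)/2 = 107/2
Step 3: u2 = (total - d1 + d2)/2 = (92 - 15 + 0)/2 = 77/2
Step 4: Nash product = (107/2 - 15) * (77/2 - 0)
Step 5: = 77/2 * 77/2 = 5929/4

5929/4


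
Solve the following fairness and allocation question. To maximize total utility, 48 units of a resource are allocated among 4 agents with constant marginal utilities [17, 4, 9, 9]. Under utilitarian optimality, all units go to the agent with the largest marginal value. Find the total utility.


Step 1: The marginal utilities are [17, 4, 9, 9]
Step 2: The highest marginal utility is 17
Step 3: All 48 units go to that agent
Step 4: Total utility = 17 * 48 = 816

816


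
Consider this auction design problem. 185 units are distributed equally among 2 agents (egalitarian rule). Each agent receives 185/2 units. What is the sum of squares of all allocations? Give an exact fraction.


Step 1: Each agent's share = 185/2
Step 2: Square of each share = (185/2)^2 = 34225/4
Step 3: Sum of squares = 2 * 34225/4 = 34225/2

34225/2


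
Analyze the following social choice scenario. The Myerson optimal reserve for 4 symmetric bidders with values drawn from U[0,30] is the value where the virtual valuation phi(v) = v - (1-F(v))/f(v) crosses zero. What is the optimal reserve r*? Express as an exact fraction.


Step 1: For U[0,30], F(v) = v/30 and f(v) = 1/30
Step 2: phi(v) = v - (1 - v/30)/(1/30) = v - (30 - v) = 2v - 30
Step 3: Set phi(r*) = 0: 2r* - 30 = 0
Step 4: r* = 30/2 = 15 (the number of bidders n = 4 does not enter)

15


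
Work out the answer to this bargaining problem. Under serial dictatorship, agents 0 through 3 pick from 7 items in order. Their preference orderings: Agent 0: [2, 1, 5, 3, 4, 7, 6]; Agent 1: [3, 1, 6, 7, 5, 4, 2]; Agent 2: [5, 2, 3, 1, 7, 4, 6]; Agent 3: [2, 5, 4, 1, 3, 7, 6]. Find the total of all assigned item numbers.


Step 1: Agent 0 picks item 2
Step 2: Agent 1 picks item 3
Step 3: Agent 2 picks item 5
Step 4: Agent 3 picks item 4
Step 5: Sum = 2 + 3 + 5 + 4 = 14

14


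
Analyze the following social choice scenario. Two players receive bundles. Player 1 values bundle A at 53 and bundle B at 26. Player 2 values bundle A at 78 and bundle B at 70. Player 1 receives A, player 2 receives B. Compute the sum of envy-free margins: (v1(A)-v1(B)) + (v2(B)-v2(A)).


Step 1: Player 1's margin = v1(A) - v1(B) = 53 - 26 = 27
Step 2: Player 2's margin = v2(B) - v2(A) = 70 - 78 = -8
Step 3: Total margin = 27 + -8 = 19

19


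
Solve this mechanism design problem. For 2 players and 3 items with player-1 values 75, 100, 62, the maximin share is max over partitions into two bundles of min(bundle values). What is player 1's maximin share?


Step 1: Item values = 75, 100, 62
Step 2: Enumerate all 2-bundle partitions and take the smaller bundle:
  Partition 1: {75} vs {100,62} -> bundles 75, 162; min = 75
  Partition 2: {100} vs {75,62} -> bundles 100, 137; min = 100
  Partition 3: {62} vs {75,100} -> bundles 62, 175; min = 62
Step 3: MMS = max(75, 100, 62) = 100

100


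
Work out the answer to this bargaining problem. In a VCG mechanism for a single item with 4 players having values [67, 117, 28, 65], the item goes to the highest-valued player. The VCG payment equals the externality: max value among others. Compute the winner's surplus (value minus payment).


Step 1: The winner is the agent with the highest value: agent 1 with value 117
Step 2: Values of other agents: [67, 28, 65]
Step 3: VCG payment = max of others' values = 67
Step 4: Surplus = 117 - 67 = 50

50


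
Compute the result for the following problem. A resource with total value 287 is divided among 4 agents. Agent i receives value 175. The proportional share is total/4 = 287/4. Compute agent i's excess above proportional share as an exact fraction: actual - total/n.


Step 1: Proportional share = 287/4
Step 2: Agent's actual allocation = 175
Step 3: Excess = 175 - 287/4 = 413/4

413/4


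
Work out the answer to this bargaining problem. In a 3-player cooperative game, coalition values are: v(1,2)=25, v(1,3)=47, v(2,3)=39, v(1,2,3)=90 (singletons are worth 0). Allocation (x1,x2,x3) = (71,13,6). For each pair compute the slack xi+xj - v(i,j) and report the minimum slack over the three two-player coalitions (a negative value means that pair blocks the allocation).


Step 1: Slack for coalition (1,2): x1+x2 - v12 = 84 - 25 = 59
Step 2: Slack for coalition (1,3): x1+x3 - v13 = 77 - 47 = 30
Step 3: Slack for coalition (2,3): x2+x3 - v23 = 19 - 39 = -20
Step 4: Minimum slack = min(59, 30, -20) = -20, attained by (2,3); coalition (2,3) can block (slack < 0), so the allocation is not in the core

-20


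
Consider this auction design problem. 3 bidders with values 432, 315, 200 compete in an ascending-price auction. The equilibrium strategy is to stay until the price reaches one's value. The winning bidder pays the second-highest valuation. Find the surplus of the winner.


Step 1: Identify the highest value: 432
Step 2: Identify the second-highest value: 315
Step 3: The final price = second-highest value = 315
Step 4: Surplus = 432 - 315 = 117

117


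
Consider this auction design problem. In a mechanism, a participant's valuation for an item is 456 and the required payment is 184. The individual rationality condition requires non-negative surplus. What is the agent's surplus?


Step 1: Surplus = value - payment = 456 - 184 = 272
Step 2: IR is satisfied (surplus >= 0)

272
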